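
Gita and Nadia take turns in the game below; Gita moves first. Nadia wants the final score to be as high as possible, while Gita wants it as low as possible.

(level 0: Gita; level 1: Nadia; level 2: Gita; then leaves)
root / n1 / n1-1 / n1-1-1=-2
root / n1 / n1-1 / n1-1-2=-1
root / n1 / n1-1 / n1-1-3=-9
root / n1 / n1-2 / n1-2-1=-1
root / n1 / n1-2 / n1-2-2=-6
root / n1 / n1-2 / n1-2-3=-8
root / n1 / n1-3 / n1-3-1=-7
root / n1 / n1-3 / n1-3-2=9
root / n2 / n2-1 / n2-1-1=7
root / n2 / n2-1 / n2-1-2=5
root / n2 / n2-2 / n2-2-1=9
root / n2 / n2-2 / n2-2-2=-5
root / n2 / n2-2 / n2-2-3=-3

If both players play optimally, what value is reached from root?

n1-1 (Gita): min(-2, -1, -9) = -9
n1-2 (Gita): min(-1, -6, -8) = -8
n1-3 (Gita): min(-7, 9) = -7
n1 (Nadia): max(-9, -8, -7) = -7
n2-1 (Gita): min(7, 5) = 5
n2-2 (Gita): min(9, -5, -3) = -5
n2 (Nadia): max(5, -5) = 5
root (Gita): min(-7, 5) = -7

-7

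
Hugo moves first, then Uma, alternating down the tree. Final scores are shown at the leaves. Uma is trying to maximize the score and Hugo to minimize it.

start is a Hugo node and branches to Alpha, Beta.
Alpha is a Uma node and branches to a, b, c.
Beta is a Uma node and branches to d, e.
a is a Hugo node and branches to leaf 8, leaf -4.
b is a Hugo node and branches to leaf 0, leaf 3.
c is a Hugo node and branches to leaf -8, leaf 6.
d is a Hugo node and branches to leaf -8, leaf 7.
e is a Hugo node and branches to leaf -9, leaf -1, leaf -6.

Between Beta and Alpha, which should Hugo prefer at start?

d (Hugo): min(-8, 7) = -8
e (Hugo): min(-9, -1, -6) = -9
Beta (Uma): max(-8, -9) = -8
a (Hugo): min(8, -4) = -4
b (Hugo): min(0, 3) = 0
c (Hugo): min(-8, 6) = -8
Alpha (Uma): max(-4, 0, -8) = 0
Hugo prefers the lower value; Beta=-8, Alpha=0. Beta is better since -8 < 0.

Beta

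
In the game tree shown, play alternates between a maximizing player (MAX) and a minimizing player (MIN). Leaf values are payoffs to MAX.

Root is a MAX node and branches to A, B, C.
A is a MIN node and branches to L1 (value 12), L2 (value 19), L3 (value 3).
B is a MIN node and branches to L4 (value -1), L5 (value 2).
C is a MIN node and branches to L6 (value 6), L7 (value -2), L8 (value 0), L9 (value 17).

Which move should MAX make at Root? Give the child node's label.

A

A (MIN): min(12, 19, 3) = 3
B (MIN): min(-1, 2) = -1
C (MIN): min(6, -2, 0, 17) = -2
Root (MAX): max(3, -1, -2) = 3
MAX at Root wants the highest of {A=3, B=-1, C=-2}, so chooses A.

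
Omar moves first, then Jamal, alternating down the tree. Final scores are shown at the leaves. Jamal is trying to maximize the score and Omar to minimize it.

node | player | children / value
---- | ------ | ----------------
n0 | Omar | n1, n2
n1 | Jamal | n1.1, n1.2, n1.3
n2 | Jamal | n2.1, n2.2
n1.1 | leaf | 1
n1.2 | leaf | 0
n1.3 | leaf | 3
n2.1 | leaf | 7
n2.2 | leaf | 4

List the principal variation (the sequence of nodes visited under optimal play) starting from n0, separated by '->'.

n0 -> n1 -> n1.3

n1 (Jamal): max(1, 0, 3) = 3
n2 (Jamal): max(7, 4) = 7
n0 (Omar): min(3, 7) = 3
At n0, Omar picks n1 (lowest: 3).
At n1, Jamal picks n1.3 (highest: 3).
Terminal value 3.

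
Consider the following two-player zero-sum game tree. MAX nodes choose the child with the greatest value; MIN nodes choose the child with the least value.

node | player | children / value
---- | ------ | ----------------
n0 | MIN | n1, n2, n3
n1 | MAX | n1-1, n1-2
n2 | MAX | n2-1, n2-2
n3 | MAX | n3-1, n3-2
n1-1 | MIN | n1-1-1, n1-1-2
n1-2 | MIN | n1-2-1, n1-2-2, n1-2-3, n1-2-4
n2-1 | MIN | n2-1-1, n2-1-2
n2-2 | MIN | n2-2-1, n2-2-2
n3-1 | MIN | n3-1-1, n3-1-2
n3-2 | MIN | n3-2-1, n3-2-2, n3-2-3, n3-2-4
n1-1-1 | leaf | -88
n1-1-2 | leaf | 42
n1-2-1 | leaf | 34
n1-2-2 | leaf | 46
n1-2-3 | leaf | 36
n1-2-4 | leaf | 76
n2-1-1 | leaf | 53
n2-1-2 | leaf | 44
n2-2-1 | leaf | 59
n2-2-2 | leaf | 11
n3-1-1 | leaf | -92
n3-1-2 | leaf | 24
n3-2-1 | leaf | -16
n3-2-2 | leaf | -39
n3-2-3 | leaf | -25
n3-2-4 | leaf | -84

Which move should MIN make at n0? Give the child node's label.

n1-1 (MIN): min(-88, 42) = -88
n1-2 (MIN): min(34, 46, 36, 76) = 34
n1 (MAX): max(-88, 34) = 34
n2-1 (MIN): min(53, 44) = 44
n2-2 (MIN): min(59, 11) = 11
n2 (MAX): max(44, 11) = 44
n3-1 (MIN): min(-92, 24) = -92
n3-2 (MIN): min(-16, -39, -25, -84) = -84
n3 (MAX): max(-92, -84) = -84
n0 (MIN): min(34, 44, -84) = -84
MIN at n0 wants the lowest of {n1=34, n2=44, n3=-84}, so chooses n3.

n3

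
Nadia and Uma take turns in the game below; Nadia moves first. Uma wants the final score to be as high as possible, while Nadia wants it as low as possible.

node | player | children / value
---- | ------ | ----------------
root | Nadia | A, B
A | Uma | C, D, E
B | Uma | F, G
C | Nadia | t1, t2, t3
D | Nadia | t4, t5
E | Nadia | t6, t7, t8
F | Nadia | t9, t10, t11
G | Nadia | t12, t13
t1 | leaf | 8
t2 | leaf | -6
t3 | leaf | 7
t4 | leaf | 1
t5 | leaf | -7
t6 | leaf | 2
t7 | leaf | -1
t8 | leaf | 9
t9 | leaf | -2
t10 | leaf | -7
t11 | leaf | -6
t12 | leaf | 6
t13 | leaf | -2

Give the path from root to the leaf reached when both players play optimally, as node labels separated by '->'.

C (Nadia): min(8, -6, 7) = -6
D (Nadia): min(1, -7) = -7
E (Nadia): min(2, -1, 9) = -1
A (Uma): max(-6, -7, -1) = -1
F (Nadia): min(-2, -7, -6) = -7
G (Nadia): min(6, -2) = -2
B (Uma): max(-7, -2) = -2
root (Nadia): min(-1, -2) = -2
At root, Nadia picks B (lowest: -2).
At B, Uma picks G (highest: -2).
At G, Nadia picks t13 (lowest: -2).
Terminal value -2.

root -> B -> G -> t13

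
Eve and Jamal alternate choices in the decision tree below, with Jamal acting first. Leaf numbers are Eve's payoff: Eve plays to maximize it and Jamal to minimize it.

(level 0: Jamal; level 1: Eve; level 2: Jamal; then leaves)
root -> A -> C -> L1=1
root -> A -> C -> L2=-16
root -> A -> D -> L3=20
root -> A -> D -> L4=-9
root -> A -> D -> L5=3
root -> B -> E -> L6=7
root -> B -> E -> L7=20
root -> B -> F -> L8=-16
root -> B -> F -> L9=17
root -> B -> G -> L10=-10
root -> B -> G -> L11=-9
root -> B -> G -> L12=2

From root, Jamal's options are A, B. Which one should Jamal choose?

A

C (Jamal): min(1, -16) = -16
D (Jamal): min(20, -9, 3) = -9
A (Eve): max(-16, -9) = -9
E (Jamal): min(7, 20) = 7
F (Jamal): min(-16, 17) = -16
G (Jamal): min(-10, -9, 2) = -10
B (Eve): max(7, -16, -10) = 7
root (Jamal): min(-9, 7) = -9
Jamal at root wants the lowest of {A=-9, B=7}, so chooses A.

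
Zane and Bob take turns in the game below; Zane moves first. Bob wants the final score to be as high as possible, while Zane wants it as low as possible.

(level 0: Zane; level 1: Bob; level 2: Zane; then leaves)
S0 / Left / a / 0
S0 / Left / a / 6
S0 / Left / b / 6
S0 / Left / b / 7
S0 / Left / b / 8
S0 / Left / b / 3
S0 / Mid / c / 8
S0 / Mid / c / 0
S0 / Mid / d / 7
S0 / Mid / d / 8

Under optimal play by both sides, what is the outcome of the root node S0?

3

a (Zane): min(0, 6) = 0
b (Zane): min(6, 7, 8, 3) = 3
Left (Bob): max(0, 3) = 3
c (Zane): min(8, 0) = 0
d (Zane): min(7, 8) = 7
Mid (Bob): max(0, 7) = 7
S0 (Zane): min(3, 7) = 3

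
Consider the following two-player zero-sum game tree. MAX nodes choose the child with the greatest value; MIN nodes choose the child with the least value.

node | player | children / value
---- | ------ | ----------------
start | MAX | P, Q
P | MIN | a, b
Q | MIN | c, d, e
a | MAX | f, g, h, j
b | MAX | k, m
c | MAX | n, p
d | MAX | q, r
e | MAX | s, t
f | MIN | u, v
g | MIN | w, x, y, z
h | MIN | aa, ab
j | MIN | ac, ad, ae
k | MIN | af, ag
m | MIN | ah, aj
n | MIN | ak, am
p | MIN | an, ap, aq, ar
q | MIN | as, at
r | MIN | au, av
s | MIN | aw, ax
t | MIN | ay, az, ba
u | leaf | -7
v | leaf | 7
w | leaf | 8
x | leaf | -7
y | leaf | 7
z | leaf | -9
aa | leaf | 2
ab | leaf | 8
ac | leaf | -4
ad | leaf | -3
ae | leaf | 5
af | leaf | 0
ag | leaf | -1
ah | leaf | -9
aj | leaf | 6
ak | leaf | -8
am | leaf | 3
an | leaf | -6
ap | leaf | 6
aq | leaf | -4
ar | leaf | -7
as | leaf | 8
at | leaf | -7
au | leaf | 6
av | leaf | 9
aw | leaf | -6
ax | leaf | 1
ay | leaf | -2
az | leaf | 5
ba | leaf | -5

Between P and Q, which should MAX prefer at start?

P

f (MIN): min(-7, 7) = -7
g (MIN): min(8, -7, 7, -9) = -9
h (MIN): min(2, 8) = 2
j (MIN): min(-4, -3, 5) = -4
a (MAX): max(-7, -9, 2, -4) = 2
k (MIN): min(0, -1) = -1
m (MIN): min(-9, 6) = -9
b (MAX): max(-1, -9) = -1
P (MIN): min(2, -1) = -1
n (MIN): min(-8, 3) = -8
p (MIN): min(-6, 6, -4, -7) = -7
c (MAX): max(-8, -7) = -7
q (MIN): min(8, -7) = -7
r (MIN): min(6, 9) = 6
d (MAX): max(-7, 6) = 6
s (MIN): min(-6, 1) = -6
t (MIN): min(-2, 5, -5) = -5
e (MAX): max(-6, -5) = -5
Q (MIN): min(-7, 6, -5) = -7
MAX prefers the higher value; P=-1, Q=-7. P is better since -1 > -7.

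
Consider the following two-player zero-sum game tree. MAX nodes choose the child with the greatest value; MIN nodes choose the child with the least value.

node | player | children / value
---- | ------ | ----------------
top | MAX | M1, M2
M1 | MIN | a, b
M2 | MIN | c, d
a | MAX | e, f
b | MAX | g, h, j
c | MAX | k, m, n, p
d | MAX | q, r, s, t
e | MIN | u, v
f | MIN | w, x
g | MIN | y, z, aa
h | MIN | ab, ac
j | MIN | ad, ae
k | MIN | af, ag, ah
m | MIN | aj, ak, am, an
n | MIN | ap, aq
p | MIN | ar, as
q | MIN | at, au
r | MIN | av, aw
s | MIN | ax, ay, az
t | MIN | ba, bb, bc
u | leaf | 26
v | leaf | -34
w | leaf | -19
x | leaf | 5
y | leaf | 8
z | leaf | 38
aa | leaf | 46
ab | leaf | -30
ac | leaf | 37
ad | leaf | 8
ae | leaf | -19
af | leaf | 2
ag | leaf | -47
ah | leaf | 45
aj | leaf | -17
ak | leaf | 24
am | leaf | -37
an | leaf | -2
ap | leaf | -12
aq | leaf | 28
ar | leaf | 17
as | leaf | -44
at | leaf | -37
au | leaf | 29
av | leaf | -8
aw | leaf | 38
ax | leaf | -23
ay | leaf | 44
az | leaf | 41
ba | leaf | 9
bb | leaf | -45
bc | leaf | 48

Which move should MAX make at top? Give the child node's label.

e (MIN): min(26, -34) = -34
f (MIN): min(-19, 5) = -19
a (MAX): max(-34, -19) = -19
g (MIN): min(8, 38, 46) = 8
h (MIN): min(-30, 37) = -30
j (MIN): min(8, -19) = -19
b (MAX): max(8, -30, -19) = 8
M1 (MIN): min(-19, 8) = -19
k (MIN): min(2, -47, 45) = -47
m (MIN): min(-17, 24, -37, -2) = -37
n (MIN): min(-12, 28) = -12
p (MIN): min(17, -44) = -44
c (MAX): max(-47, -37, -12, -44) = -12
q (MIN): min(-37, 29) = -37
r (MIN): min(-8, 38) = -8
s (MIN): min(-23, 44, 41) = -23
t (MIN): min(9, -45, 48) = -45
d (MAX): max(-37, -8, -23, -45) = -8
M2 (MIN): min(-12, -8) = -12
top (MAX): max(-19, -12) = -12
MAX at top wants the highest of {M1=-19, M2=-12}, so chooses M2.

M2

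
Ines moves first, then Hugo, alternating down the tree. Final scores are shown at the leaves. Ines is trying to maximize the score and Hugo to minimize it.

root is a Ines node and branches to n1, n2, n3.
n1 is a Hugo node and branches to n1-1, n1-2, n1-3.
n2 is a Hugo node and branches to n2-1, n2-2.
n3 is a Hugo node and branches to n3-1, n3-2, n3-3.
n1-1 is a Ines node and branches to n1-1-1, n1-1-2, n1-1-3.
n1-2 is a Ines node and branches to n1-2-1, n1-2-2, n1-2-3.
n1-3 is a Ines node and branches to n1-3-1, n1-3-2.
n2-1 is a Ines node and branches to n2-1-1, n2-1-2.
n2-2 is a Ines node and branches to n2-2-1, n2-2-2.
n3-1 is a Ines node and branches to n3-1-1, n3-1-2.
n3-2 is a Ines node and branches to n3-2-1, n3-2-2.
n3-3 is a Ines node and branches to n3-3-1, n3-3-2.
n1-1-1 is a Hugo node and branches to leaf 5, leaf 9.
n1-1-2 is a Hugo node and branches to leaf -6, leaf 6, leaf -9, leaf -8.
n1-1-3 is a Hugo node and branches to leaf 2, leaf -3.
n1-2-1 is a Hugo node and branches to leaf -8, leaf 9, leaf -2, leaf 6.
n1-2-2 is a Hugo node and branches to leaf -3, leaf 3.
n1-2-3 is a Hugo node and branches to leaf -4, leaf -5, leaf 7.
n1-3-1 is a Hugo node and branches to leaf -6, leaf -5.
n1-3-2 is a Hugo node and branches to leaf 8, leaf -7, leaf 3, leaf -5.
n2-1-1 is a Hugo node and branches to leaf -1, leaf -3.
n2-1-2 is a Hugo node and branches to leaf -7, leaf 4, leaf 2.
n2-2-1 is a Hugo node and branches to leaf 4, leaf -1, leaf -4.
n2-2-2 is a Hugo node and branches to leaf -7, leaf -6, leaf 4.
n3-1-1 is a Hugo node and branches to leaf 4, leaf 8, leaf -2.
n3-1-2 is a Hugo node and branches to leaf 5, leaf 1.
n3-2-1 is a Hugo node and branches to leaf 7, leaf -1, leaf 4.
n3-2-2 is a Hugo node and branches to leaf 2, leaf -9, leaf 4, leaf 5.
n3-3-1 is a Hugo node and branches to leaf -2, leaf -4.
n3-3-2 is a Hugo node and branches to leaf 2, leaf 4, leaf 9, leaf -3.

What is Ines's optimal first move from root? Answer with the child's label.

n1-1-1 (Hugo): min(5, 9) = 5
n1-1-2 (Hugo): min(-6, 6, -9, -8) = -9
n1-1-3 (Hugo): min(2, -3) = -3
n1-1 (Ines): max(5, -9, -3) = 5
n1-2-1 (Hugo): min(-8, 9, -2, 6) = -8
n1-2-2 (Hugo): min(-3, 3) = -3
n1-2-3 (Hugo): min(-4, -5, 7) = -5
n1-2 (Ines): max(-8, -3, -5) = -3
n1-3-1 (Hugo): min(-6, -5) = -6
n1-3-2 (Hugo): min(8, -7, 3, -5) = -7
n1-3 (Ines): max(-6, -7) = -6
n1 (Hugo): min(5, -3, -6) = -6
n2-1-1 (Hugo): min(-1, -3) = -3
n2-1-2 (Hugo): min(-7, 4, 2) = -7
n2-1 (Ines): max(-3, -7) = -3
n2-2-1 (Hugo): min(4, -1, -4) = -4
n2-2-2 (Hugo): min(-7, -6, 4) = -7
n2-2 (Ines): max(-4, -7) = -4
n2 (Hugo): min(-3, -4) = -4
n3-1-1 (Hugo): min(4, 8, -2) = -2
n3-1-2 (Hugo): min(5, 1) = 1
n3-1 (Ines): max(-2, 1) = 1
n3-2-1 (Hugo): min(7, -1, 4) = -1
n3-2-2 (Hugo): min(2, -9, 4, 5) = -9
n3-2 (Ines): max(-1, -9) = -1
n3-3-1 (Hugo): min(-2, -4) = -4
n3-3-2 (Hugo): min(2, 4, 9, -3) = -3
n3-3 (Ines): max(-4, -3) = -3
n3 (Hugo): min(1, -1, -3) = -3
root (Ines): max(-6, -4, -3) = -3
Ines at root wants the highest of {n1=-6, n2=-4, n3=-3}, so chooses n3.

n3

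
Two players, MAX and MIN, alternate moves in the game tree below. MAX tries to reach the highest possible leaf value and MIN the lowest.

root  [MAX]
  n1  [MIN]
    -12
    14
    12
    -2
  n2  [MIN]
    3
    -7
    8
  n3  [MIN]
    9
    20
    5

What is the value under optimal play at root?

n1 (MIN): min(-12, 14, 12, -2) = -12
n2 (MIN): min(3, -7, 8) = -7
n3 (MIN): min(9, 20, 5) = 5
root (MAX): max(-12, -7, 5) = 5

5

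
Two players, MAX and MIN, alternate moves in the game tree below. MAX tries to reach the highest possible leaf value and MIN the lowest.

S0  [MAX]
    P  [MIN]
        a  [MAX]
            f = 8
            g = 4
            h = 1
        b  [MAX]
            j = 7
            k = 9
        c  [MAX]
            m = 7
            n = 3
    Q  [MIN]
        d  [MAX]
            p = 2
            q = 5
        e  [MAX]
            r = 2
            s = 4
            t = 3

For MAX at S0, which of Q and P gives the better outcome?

d (MAX): max(2, 5) = 5
e (MAX): max(2, 4, 3) = 4
Q (MIN): min(5, 4) = 4
a (MAX): max(8, 4, 1) = 8
b (MAX): max(7, 9) = 9
c (MAX): max(7, 3) = 7
P (MIN): min(8, 9, 7) = 7
MAX prefers the higher value; Q=4, P=7. P is better since 7 > 4.

P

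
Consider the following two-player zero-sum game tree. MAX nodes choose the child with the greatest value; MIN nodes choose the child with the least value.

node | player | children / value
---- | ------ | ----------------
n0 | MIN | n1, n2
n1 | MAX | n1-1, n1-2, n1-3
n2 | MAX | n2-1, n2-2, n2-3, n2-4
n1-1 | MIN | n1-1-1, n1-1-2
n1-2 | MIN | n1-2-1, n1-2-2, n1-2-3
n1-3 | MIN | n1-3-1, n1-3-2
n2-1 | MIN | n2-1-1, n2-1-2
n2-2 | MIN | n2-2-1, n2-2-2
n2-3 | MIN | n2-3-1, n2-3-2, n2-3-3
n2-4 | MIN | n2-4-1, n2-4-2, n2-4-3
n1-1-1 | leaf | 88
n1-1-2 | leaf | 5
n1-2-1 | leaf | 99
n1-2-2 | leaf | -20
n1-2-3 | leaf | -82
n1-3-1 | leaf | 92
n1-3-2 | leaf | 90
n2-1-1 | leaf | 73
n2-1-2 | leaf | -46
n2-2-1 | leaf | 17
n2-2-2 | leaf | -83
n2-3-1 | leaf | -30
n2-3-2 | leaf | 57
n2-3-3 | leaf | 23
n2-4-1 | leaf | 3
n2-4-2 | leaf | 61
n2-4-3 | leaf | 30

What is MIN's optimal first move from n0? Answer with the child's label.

n2

n1-1 (MIN): min(88, 5) = 5
n1-2 (MIN): min(99, -20, -82) = -82
n1-3 (MIN): min(92, 90) = 90
n1 (MAX): max(5, -82, 90) = 90
n2-1 (MIN): min(73, -46) = -46
n2-2 (MIN): min(17, -83) = -83
n2-3 (MIN): min(-30, 57, 23) = -30
n2-4 (MIN): min(3, 61, 30) = 3
n2 (MAX): max(-46, -83, -30, 3) = 3
n0 (MIN): min(90, 3) = 3
MIN at n0 wants the lowest of {n1=90, n2=3}, so chooses n2.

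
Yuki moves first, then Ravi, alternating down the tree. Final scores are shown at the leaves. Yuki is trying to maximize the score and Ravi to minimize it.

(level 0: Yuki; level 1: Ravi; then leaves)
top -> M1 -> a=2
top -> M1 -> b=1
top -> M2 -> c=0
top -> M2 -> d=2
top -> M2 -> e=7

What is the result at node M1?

M1 (Ravi): min(2, 1) = 1

1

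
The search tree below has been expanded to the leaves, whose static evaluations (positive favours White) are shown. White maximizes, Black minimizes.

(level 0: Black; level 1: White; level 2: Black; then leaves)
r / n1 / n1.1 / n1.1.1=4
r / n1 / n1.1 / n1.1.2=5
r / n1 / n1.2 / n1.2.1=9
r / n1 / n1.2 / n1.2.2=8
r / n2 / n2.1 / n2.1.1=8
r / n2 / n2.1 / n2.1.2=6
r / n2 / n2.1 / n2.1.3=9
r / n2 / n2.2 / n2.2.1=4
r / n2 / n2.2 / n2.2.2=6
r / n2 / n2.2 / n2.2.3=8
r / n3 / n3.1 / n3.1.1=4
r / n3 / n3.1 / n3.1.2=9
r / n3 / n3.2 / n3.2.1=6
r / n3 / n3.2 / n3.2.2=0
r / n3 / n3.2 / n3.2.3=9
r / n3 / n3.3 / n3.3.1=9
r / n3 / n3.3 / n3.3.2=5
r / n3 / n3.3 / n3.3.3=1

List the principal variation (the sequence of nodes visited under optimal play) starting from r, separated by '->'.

n1.1 (Black): min(4, 5) = 4
n1.2 (Black): min(9, 8) = 8
n1 (White): max(4, 8) = 8
n2.1 (Black): min(8, 6, 9) = 6
n2.2 (Black): min(4, 6, 8) = 4
n2 (White): max(6, 4) = 6
n3.1 (Black): min(4, 9) = 4
n3.2 (Black): min(6, 0, 9) = 0
n3.3 (Black): min(9, 5, 1) = 1
n3 (White): max(4, 0, 1) = 4
r (Black): min(8, 6, 4) = 4
At r, Black picks n3 (lowest: 4).
At n3, White picks n3.1 (highest: 4).
At n3.1, Black picks n3.1.1 (lowest: 4).
Terminal value 4.

r -> n3 -> n3.1 -> n3.1.1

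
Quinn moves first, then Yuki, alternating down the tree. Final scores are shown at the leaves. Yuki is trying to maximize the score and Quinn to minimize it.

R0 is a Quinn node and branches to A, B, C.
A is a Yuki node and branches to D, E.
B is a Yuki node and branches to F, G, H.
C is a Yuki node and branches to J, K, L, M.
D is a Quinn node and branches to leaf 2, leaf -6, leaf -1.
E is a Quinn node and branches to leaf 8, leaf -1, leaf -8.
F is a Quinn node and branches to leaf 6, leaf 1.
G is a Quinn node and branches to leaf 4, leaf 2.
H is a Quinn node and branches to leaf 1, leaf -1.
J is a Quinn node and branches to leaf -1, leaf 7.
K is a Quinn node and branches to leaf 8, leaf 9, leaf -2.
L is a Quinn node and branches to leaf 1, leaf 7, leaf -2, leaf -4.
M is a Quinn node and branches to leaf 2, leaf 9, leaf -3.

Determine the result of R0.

D (Quinn): min(2, -6, -1) = -6
E (Quinn): min(8, -1, -8) = -8
A (Yuki): max(-6, -8) = -6
F (Quinn): min(6, 1) = 1
G (Quinn): min(4, 2) = 2
H (Quinn): min(1, -1) = -1
B (Yuki): max(1, 2, -1) = 2
J (Quinn): min(-1, 7) = -1
K (Quinn): min(8, 9, -2) = -2
L (Quinn): min(1, 7, -2, -4) = -4
M (Quinn): min(2, 9, -3) = -3
C (Yuki): max(-1, -2, -4, -3) = -1
R0 (Quinn): min(-6, 2, -1) = -6

-6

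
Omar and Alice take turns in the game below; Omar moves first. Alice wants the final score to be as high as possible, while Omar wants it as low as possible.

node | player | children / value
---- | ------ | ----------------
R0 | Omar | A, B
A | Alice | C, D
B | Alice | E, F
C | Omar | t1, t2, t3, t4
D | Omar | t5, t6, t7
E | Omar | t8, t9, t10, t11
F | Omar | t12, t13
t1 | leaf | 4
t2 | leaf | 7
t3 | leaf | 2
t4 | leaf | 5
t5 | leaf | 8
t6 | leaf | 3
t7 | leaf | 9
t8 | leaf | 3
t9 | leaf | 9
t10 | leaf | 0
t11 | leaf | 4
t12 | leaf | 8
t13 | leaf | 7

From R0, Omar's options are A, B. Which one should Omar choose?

C (Omar): min(4, 7, 2, 5) = 2
D (Omar): min(8, 3, 9) = 3
A (Alice): max(2, 3) = 3
E (Omar): min(3, 9, 0, 4) = 0
F (Omar): min(8, 7) = 7
B (Alice): max(0, 7) = 7
R0 (Omar): min(3, 7) = 3
Omar at R0 wants the lowest of {A=3, B=7}, so chooses A.

A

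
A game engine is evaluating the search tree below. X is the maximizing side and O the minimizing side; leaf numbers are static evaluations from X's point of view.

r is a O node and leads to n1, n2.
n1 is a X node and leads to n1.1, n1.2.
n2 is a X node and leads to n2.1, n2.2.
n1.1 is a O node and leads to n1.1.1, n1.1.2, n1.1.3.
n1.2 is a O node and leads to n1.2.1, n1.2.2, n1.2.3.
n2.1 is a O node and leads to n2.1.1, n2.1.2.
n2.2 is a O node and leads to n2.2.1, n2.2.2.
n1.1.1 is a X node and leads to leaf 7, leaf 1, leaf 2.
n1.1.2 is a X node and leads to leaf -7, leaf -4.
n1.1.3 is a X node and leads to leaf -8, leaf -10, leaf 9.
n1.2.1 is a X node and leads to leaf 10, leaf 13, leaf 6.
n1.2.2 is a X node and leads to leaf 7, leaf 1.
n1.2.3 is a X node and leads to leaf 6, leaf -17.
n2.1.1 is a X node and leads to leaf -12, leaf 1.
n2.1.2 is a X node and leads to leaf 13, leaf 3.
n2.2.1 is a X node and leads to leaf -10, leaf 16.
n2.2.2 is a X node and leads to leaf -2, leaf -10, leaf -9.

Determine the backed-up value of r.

n1.1.1 (X): max(7, 1, 2) = 7
n1.1.2 (X): max(-7, -4) = -4
n1.1.3 (X): max(-8, -10, 9) = 9
n1.1 (O): min(7, -4, 9) = -4
n1.2.1 (X): max(10, 13, 6) = 13
n1.2.2 (X): max(7, 1) = 7
n1.2.3 (X): max(6, -17) = 6
n1.2 (O): min(13, 7, 6) = 6
n1 (X): max(-4, 6) = 6
n2.1.1 (X): max(-12, 1) = 1
n2.1.2 (X): max(13, 3) = 13
n2.1 (O): min(1, 13) = 1
n2.2.1 (X): max(-10, 16) = 16
n2.2.2 (X): max(-2, -10, -9) = -2
n2.2 (O): min(16, -2) = -2
n2 (X): max(1, -2) = 1
r (O): min(6, 1) = 1

1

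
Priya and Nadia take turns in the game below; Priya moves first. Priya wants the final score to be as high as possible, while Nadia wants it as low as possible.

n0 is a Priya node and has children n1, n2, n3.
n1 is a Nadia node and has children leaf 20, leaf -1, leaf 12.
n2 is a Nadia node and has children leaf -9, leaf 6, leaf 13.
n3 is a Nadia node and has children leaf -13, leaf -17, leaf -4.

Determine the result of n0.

-1

n1 (Nadia): min(20, -1, 12) = -1
n2 (Nadia): min(-9, 6, 13) = -9
n3 (Nadia): min(-13, -17, -4) = -17
n0 (Priya): max(-1, -9, -17) = -1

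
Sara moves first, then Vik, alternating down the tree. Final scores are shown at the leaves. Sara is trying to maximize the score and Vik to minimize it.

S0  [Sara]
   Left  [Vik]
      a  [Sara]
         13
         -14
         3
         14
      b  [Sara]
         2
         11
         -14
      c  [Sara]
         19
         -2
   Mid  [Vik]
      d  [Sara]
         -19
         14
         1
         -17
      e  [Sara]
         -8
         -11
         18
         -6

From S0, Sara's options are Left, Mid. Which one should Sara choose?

Mid

a (Sara): max(13, -14, 3, 14) = 14
b (Sara): max(2, 11, -14) = 11
c (Sara): max(19, -2) = 19
Left (Vik): min(14, 11, 19) = 11
d (Sara): max(-19, 14, 1, -17) = 14
e (Sara): max(-8, -11, 18, -6) = 18
Mid (Vik): min(14, 18) = 14
S0 (Sara): max(11, 14) = 14
Sara at S0 wants the highest of {Left=11, Mid=14}, so chooses Mid.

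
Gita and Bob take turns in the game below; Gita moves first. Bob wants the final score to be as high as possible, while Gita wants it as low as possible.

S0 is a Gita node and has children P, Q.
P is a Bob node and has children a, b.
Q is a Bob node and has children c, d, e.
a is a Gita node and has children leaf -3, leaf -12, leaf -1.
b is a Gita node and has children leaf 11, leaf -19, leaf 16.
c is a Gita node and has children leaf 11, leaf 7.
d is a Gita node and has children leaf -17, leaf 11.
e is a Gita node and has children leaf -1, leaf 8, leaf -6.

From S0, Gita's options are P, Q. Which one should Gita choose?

P

a (Gita): min(-3, -12, -1) = -12
b (Gita): min(11, -19, 16) = -19
P (Bob): max(-12, -19) = -12
c (Gita): min(11, 7) = 7
d (Gita): min(-17, 11) = -17
e (Gita): min(-1, 8, -6) = -6
Q (Bob): max(7, -17, -6) = 7
S0 (Gita): min(-12, 7) = -12
Gita at S0 wants the lowest of {P=-12, Q=7}, so chooses P.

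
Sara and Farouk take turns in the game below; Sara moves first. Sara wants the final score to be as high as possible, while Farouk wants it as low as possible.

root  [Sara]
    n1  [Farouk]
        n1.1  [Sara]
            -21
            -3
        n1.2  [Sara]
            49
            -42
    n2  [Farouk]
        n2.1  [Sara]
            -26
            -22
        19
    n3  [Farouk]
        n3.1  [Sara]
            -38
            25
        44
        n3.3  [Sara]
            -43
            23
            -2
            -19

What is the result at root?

23

n1.1 (Sara): max(-21, -3) = -3
n1.2 (Sara): max(49, -42) = 49
n1 (Farouk): min(-3, 49) = -3
n2.1 (Sara): max(-26, -22) = -22
n2 (Farouk): min(-22, 19) = -22
n3.1 (Sara): max(-38, 25) = 25
n3.3 (Sara): max(-43, 23, -2, -19) = 23
n3 (Farouk): min(25, 44, 23) = 23
root (Sara): max(-3, -22, 23) = 23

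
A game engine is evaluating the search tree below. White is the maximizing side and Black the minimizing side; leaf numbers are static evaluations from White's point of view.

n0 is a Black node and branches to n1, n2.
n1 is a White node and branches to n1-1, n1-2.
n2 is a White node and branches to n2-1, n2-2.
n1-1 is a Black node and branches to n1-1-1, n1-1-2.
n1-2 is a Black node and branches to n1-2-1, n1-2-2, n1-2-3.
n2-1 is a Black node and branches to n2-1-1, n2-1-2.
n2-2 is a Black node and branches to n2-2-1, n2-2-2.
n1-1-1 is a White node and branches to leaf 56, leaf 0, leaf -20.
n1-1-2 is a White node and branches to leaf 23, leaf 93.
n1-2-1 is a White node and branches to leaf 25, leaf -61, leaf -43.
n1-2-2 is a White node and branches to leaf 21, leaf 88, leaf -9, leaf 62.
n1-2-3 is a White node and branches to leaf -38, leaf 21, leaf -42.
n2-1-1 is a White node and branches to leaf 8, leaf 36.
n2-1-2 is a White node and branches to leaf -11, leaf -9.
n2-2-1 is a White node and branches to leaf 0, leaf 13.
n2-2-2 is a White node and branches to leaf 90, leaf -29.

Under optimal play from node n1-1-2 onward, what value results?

n1-1-2 (White): max(23, 93) = 93

93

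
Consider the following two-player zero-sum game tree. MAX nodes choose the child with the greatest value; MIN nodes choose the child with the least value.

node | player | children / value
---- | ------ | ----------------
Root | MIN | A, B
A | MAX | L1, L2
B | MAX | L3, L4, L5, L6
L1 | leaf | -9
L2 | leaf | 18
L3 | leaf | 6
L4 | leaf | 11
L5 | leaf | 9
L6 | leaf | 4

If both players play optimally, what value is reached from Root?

11

A (MAX): max(-9, 18) = 18
B (MAX): max(6, 11, 9, 4) = 11
Root (MIN): min(18, 11) = 11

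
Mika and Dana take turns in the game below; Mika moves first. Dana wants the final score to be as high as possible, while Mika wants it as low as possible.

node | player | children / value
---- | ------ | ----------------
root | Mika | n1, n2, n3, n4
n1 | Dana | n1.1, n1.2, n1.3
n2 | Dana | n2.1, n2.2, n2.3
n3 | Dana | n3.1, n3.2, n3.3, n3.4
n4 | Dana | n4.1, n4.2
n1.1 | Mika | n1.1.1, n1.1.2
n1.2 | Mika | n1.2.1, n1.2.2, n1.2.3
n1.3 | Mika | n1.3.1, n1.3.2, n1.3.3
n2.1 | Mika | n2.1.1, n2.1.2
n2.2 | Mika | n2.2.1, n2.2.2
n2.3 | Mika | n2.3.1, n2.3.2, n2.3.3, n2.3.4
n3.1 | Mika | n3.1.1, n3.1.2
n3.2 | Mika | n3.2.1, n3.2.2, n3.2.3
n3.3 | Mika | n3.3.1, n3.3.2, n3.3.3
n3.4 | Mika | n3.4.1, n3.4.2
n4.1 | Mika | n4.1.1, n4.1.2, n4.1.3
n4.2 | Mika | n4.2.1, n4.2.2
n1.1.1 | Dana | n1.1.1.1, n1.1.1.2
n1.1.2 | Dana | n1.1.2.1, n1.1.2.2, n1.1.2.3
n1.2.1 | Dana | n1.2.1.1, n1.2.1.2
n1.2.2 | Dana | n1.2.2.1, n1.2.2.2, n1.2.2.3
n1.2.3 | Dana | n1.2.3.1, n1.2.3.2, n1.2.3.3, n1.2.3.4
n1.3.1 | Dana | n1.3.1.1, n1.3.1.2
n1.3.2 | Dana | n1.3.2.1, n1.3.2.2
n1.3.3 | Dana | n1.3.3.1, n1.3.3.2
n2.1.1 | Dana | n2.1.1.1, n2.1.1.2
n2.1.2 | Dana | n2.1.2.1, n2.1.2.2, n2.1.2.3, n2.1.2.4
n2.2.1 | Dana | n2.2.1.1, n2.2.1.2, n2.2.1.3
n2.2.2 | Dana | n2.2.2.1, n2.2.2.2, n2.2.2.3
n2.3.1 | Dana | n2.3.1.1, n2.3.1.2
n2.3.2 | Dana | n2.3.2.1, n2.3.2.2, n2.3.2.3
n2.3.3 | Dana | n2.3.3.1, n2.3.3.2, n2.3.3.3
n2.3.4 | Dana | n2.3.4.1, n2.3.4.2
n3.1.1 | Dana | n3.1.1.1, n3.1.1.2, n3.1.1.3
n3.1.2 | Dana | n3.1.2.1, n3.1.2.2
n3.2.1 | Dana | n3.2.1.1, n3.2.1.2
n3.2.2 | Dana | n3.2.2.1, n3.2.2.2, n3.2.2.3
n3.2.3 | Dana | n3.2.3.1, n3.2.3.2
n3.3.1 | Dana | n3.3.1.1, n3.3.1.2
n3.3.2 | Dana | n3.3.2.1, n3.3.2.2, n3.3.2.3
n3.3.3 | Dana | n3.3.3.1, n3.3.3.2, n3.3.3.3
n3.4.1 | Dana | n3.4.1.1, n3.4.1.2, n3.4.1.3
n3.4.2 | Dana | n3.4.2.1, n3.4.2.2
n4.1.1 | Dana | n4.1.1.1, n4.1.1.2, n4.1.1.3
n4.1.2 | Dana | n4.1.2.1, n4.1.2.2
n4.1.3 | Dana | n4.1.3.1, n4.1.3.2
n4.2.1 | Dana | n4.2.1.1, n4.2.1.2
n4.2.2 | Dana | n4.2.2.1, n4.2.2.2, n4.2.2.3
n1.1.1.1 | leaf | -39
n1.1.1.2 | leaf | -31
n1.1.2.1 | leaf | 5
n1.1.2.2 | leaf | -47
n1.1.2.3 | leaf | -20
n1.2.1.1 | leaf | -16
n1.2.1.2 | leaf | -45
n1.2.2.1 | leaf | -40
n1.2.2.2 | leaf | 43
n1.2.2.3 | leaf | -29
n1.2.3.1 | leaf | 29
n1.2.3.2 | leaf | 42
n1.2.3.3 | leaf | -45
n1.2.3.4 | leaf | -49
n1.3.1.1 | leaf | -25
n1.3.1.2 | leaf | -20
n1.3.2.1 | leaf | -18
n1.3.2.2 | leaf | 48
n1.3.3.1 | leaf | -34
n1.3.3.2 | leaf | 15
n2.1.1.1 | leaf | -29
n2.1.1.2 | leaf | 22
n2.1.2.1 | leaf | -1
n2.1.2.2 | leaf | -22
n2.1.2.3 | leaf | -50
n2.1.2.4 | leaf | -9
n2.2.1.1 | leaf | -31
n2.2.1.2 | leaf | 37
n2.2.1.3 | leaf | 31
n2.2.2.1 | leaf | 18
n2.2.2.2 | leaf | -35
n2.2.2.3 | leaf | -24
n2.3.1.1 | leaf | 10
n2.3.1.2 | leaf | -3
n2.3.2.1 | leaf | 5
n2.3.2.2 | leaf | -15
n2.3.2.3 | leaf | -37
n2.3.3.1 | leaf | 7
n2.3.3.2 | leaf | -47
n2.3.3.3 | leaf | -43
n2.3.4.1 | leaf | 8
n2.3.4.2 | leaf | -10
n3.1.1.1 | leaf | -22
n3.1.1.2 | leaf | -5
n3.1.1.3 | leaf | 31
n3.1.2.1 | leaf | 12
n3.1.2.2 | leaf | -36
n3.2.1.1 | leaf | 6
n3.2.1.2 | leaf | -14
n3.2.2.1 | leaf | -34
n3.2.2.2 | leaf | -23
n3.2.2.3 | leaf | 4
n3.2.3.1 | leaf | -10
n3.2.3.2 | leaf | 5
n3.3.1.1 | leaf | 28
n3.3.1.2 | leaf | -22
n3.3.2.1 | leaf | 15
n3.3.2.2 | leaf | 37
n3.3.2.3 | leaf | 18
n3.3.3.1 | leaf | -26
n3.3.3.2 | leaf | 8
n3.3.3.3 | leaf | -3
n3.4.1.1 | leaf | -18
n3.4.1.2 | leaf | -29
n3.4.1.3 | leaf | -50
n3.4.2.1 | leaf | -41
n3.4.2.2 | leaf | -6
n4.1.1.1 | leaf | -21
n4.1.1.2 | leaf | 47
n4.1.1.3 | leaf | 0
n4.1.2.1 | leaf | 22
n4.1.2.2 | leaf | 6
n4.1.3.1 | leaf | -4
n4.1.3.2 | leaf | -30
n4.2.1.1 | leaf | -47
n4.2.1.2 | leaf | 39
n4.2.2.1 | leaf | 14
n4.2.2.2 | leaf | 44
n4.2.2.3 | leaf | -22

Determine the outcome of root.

-16

n1.1.1 (Dana): max(-39, -31) = -31
n1.1.2 (Dana): max(5, -47, -20) = 5
n1.1 (Mika): min(-31, 5) = -31
n1.2.1 (Dana): max(-16, -45) = -16
n1.2.2 (Dana): max(-40, 43, -29) = 43
n1.2.3 (Dana): max(29, 42, -45, -49) = 42
n1.2 (Mika): min(-16, 43, 42) = -16
n1.3.1 (Dana): max(-25, -20) = -20
n1.3.2 (Dana): max(-18, 48) = 48
n1.3.3 (Dana): max(-34, 15) = 15
n1.3 (Mika): min(-20, 48, 15) = -20
n1 (Dana): max(-31, -16, -20) = -16
n2.1.1 (Dana): max(-29, 22) = 22
n2.1.2 (Dana): max(-1, -22, -50, -9) = -1
n2.1 (Mika): min(22, -1) = -1
n2.2.1 (Dana): max(-31, 37, 31) = 37
n2.2.2 (Dana): max(18, -35, -24) = 18
n2.2 (Mika): min(37, 18) = 18
n2.3.1 (Dana): max(10, -3) = 10
n2.3.2 (Dana): max(5, -15, -37) = 5
n2.3.3 (Dana): max(7, -47, -43) = 7
n2.3.4 (Dana): max(8, -10) = 8
n2.3 (Mika): min(10, 5, 7, 8) = 5
n2 (Dana): max(-1, 18, 5) = 18
n3.1.1 (Dana): max(-22, -5, 31) = 31
n3.1.2 (Dana): max(12, -36) = 12
n3.1 (Mika): min(31, 12) = 12
n3.2.1 (Dana): max(6, -14) = 6
n3.2.2 (Dana): max(-34, -23, 4) = 4
n3.2.3 (Dana): max(-10, 5) = 5
n3.2 (Mika): min(6, 4, 5) = 4
n3.3.1 (Dana): max(28, -22) = 28
n3.3.2 (Dana): max(15, 37, 18) = 37
n3.3.3 (Dana): max(-26, 8, -3) = 8
n3.3 (Mika): min(28, 37, 8) = 8
n3.4.1 (Dana): max(-18, -29, -50) = -18
n3.4.2 (Dana): max(-41, -6) = -6
n3.4 (Mika): min(-18, -6) = -18
n3 (Dana): max(12, 4, 8, -18) = 12
n4.1.1 (Dana): max(-21, 47, 0) = 47
n4.1.2 (Dana): max(22, 6) = 22
n4.1.3 (Dana): max(-4, -30) = -4
n4.1 (Mika): min(47, 22, -4) = -4
n4.2.1 (Dana): max(-47, 39) = 39
n4.2.2 (Dana): max(14, 44, -22) = 44
n4.2 (Mika): min(39, 44) = 39
n4 (Dana): max(-4, 39) = 39
root (Mika): min(-16, 18, 12, 39) = -16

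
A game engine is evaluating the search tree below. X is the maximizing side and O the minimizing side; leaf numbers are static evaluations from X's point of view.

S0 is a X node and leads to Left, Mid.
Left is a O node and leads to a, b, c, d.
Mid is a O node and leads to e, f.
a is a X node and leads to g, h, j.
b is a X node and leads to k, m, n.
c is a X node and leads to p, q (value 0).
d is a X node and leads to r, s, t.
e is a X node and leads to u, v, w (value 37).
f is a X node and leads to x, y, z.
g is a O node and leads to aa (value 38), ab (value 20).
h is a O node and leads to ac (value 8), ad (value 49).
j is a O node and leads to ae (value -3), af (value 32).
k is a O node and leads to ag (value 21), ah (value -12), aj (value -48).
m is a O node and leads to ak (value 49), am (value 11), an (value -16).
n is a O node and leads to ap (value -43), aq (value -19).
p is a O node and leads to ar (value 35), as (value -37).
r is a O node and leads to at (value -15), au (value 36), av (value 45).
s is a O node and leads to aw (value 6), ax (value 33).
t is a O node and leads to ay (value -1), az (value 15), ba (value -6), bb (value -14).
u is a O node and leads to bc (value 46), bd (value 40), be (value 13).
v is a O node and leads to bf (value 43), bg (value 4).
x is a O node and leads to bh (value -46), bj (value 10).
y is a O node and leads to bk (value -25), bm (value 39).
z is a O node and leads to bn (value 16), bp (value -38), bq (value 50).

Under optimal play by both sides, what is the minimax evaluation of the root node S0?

-16

g (O): min(38, 20) = 20
h (O): min(8, 49) = 8
j (O): min(-3, 32) = -3
a (X): max(20, 8, -3) = 20
k (O): min(21, -12, -48) = -48
m (O): min(49, 11, -16) = -16
n (O): min(-43, -19) = -43
b (X): max(-48, -16, -43) = -16
p (O): min(35, -37) = -37
c (X): max(-37, 0) = 0
r (O): min(-15, 36, 45) = -15
s (O): min(6, 33) = 6
t (O): min(-1, 15, -6, -14) = -14
d (X): max(-15, 6, -14) = 6
Left (O): min(20, -16, 0, 6) = -16
u (O): min(46, 40, 13) = 13
v (O): min(43, 4) = 4
e (X): max(13, 4, 37) = 37
x (O): min(-46, 10) = -46
y (O): min(-25, 39) = -25
z (O): min(16, -38, 50) = -38
f (X): max(-46, -25, -38) = -25
Mid (O): min(37, -25) = -25
S0 (X): max(-16, -25) = -16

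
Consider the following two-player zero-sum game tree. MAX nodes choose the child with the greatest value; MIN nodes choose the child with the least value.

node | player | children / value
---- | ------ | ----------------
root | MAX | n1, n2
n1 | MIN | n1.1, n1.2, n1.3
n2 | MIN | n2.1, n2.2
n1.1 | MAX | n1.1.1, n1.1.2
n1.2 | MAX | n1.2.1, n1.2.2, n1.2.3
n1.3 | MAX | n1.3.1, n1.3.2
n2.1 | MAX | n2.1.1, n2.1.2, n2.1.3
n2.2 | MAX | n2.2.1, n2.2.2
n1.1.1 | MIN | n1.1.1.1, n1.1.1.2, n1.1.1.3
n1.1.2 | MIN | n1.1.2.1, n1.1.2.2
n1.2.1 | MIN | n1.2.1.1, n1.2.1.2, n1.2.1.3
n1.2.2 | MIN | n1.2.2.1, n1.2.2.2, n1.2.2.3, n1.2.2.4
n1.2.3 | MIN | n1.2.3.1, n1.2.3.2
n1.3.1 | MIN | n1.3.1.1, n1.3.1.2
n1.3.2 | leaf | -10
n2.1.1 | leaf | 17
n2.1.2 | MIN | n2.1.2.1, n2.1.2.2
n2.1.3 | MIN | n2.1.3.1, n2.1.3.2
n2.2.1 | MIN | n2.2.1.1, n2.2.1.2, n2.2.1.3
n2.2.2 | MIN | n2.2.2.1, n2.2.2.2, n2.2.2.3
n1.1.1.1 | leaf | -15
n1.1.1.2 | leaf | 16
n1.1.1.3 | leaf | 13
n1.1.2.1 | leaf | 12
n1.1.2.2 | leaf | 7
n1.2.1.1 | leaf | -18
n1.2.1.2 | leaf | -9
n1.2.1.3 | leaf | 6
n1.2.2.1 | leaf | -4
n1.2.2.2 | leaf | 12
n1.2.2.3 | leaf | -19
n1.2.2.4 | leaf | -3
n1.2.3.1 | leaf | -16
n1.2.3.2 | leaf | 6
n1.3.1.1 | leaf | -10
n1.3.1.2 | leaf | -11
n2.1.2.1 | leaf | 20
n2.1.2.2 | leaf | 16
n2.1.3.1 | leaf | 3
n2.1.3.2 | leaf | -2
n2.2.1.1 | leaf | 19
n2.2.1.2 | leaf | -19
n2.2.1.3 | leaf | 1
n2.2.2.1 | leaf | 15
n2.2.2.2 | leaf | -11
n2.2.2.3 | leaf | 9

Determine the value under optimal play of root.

-11

n1.1.1 (MIN): min(-15, 16, 13) = -15
n1.1.2 (MIN): min(12, 7) = 7
n1.1 (MAX): max(-15, 7) = 7
n1.2.1 (MIN): min(-18, -9, 6) = -18
n1.2.2 (MIN): min(-4, 12, -19, -3) = -19
n1.2.3 (MIN): min(-16, 6) = -16
n1.2 (MAX): max(-18, -19, -16) = -16
n1.3.1 (MIN): min(-10, -11) = -11
n1.3 (MAX): max(-11, -10) = -10
n1 (MIN): min(7, -16, -10) = -16
n2.1.2 (MIN): min(20, 16) = 16
n2.1.3 (MIN): min(3, -2) = -2
n2.1 (MAX): max(17, 16, -2) = 17
n2.2.1 (MIN): min(19, -19, 1) = -19
n2.2.2 (MIN): min(15, -11, 9) = -11
n2.2 (MAX): max(-19, -11) = -11
n2 (MIN): min(17, -11) = -11
root (MAX): max(-16, -11) = -11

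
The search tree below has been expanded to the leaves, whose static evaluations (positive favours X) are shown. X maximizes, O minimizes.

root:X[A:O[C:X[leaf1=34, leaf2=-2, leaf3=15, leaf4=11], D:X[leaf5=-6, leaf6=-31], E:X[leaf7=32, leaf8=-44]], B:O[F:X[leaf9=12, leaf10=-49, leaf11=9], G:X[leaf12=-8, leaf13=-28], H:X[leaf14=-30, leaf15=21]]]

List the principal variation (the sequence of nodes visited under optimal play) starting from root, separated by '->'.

C (X): max(34, -2, 15, 11) = 34
D (X): max(-6, -31) = -6
E (X): max(32, -44) = 32
A (O): min(34, -6, 32) = -6
F (X): max(12, -49, 9) = 12
G (X): max(-8, -28) = -8
H (X): max(-30, 21) = 21
B (O): min(12, -8, 21) = -8
root (X): max(-6, -8) = -6
At root, X picks A (highest: -6).
At A, O picks D (lowest: -6).
At D, X picks leaf5 (highest: -6).
Terminal value -6.

root -> A -> D -> leaf5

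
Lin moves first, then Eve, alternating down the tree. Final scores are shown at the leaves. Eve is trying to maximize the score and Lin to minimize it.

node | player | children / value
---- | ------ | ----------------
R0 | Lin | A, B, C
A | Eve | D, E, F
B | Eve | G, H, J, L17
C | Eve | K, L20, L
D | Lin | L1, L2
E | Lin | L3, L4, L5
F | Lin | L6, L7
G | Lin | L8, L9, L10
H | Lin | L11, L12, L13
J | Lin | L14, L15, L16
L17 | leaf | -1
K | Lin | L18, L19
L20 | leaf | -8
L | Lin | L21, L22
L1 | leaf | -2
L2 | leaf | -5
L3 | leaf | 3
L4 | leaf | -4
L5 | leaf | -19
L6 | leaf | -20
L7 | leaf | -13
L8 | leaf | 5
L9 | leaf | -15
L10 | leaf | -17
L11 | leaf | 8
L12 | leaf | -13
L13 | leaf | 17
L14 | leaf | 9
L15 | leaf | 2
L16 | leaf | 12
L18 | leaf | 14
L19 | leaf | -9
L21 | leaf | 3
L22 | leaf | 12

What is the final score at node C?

K (Lin): min(14, -9) = -9
L (Lin): min(3, 12) = 3
C (Eve): max(-9, -8, 3) = 3

3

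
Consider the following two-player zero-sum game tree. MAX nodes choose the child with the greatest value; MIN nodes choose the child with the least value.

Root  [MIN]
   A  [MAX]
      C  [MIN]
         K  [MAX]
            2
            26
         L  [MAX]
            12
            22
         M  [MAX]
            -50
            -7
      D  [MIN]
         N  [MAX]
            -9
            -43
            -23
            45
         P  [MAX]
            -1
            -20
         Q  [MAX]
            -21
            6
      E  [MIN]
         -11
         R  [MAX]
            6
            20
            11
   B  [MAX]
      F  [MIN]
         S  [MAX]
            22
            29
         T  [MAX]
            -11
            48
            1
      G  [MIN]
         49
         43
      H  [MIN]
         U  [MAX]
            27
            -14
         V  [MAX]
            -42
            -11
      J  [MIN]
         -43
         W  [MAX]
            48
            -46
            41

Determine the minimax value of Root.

K (MAX): max(2, 26) = 26
L (MAX): max(12, 22) = 22
M (MAX): max(-50, -7) = -7
C (MIN): min(26, 22, -7) = -7
N (MAX): max(-9, -43, -23, 45) = 45
P (MAX): max(-1, -20) = -1
Q (MAX): max(-21, 6) = 6
D (MIN): min(45, -1, 6) = -1
R (MAX): max(6, 20, 11) = 20
E (MIN): min(-11, 20) = -11
A (MAX): max(-7, -1, -11) = -1
S (MAX): max(22, 29) = 29
T (MAX): max(-11, 48, 1) = 48
F (MIN): min(29, 48) = 29
G (MIN): min(49, 43) = 43
U (MAX): max(27, -14) = 27
V (MAX): max(-42, -11) = -11
H (MIN): min(27, -11) = -11
W (MAX): max(48, -46, 41) = 48
J (MIN): min(-43, 48) = -43
B (MAX): max(29, 43, -11, -43) = 43
Root (MIN): min(-1, 43) = -1

-1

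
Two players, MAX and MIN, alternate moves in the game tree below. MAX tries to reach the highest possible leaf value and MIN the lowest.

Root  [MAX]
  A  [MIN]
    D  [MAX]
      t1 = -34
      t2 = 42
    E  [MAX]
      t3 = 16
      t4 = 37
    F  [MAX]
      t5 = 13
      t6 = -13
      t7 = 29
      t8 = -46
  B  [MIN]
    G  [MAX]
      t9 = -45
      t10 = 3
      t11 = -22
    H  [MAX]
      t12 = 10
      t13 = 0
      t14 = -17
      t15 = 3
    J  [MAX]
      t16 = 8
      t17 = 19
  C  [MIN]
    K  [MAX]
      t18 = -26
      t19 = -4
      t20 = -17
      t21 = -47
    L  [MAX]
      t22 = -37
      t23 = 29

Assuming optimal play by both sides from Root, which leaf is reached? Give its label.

D (MAX): max(-34, 42) = 42
E (MAX): max(16, 37) = 37
F (MAX): max(13, -13, 29, -46) = 29
A (MIN): min(42, 37, 29) = 29
G (MAX): max(-45, 3, -22) = 3
H (MAX): max(10, 0, -17, 3) = 10
J (MAX): max(8, 19) = 19
B (MIN): min(3, 10, 19) = 3
K (MAX): max(-26, -4, -17, -47) = -4
L (MAX): max(-37, 29) = 29
C (MIN): min(-4, 29) = -4
Root (MAX): max(29, 3, -4) = 29
At Root, MAX picks A (highest: 29).
At A, MIN picks F (lowest: 29).
At F, MAX picks t7 (highest: 29).
Terminal value 29.

t7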